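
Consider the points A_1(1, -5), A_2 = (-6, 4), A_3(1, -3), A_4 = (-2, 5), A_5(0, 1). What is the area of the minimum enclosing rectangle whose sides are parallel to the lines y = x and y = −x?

56

In coordinates u = x + y, v = x − y the rectangle is axis-aligned; the map (x,y)→(u,v) scales areas by 2.
u-values: -4, -2, -2, 3, 1; range = 3 − (-4) = 7.
v-values: 6, -10, 4, -7, -1; range = 6 − (-10) = 16.
Area = (7 × 16) / 2 = 56.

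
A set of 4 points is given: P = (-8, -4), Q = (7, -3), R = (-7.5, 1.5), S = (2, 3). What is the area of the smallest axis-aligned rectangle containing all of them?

105

x ranges over [-8, 7], width 15.
y ranges over [-4, 3], height 7.
Area = 15 × 7 = 105.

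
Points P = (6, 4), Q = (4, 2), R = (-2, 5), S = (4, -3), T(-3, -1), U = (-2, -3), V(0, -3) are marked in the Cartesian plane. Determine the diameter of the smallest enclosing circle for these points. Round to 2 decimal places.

The minimum enclosing circle is determined by three boundary points: P, R, U.
Their circumcentre is (1.5625, 1) with r² = 28.69140625.
The farthest remaining point T is at distance² 24.81640625 ≤ 28.69140625.
Diameter = 2r = 2√(28.69140625) ≈ 10.71.

10.71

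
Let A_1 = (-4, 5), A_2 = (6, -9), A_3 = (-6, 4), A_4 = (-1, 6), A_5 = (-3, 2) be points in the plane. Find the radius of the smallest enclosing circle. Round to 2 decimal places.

By Welzl's lemma the MEC is supported by two points (diametrically opposite) or three points (on a circumcircle).
The farthest pair is A_2–A_3 with squared distance 313. The circle on this segment as diameter has centre (0, -2.5) and r² = 313/4 = 78.25.
Check A_1: distance² to centre = 72.25 ≤ 78.25, so it lies inside.
All remaining points lie in this disk, and no smaller disk contains both endpoints, so this is the minimum enclosing circle.
r = √(78.25) ≈ 8.85.

8.85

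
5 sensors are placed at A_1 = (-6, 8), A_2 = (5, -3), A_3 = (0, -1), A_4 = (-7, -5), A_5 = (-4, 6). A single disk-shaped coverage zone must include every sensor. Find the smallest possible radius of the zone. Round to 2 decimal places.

By Welzl's lemma the MEC is supported by two points (diametrically opposite) or three points (on a circumcircle).
The minimum enclosing circle is determined by three boundary points: A_1, A_2, A_4.
Their circumcentre is (-13/7, 8/7) with r² = 3145/49.
The farthest remaining point A_5 is at distance² 1381/49 ≤ 3145/49.
r = √(3145/49) ≈ 8.01.

8.01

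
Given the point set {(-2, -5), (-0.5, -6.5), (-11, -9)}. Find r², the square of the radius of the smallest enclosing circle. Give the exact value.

29.125

Call the three points A, B, C in the order given.
Side lengths²: AB² = 4.5, AC² = 97, BC² = 116.5.
Since BC² = 116.5 ≥ 97 + 4.5 = 101.5, the angle opposite BC is not acute, so the smallest enclosing circle has BC as diameter.
Centre = midpoint of BC = (-5.75, -7.75), r² = 116.5/4 = 29.125.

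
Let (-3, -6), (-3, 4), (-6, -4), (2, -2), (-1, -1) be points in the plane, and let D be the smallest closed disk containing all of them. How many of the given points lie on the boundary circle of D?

A smallest enclosing disk is always determined by at most three of the input points on its boundary.
The minimum enclosing circle is determined by three boundary points: (-3, -6), (-3, 4), (2, -2).
Their circumcentre is (-2.9, -1) with r² = 25.01.
The farthest remaining point (-6, -4) is at distance² 18.61 ≤ 25.01.
The points at distance exactly r from the centre are (-3, -6), (-3, 4), (2, -2) — 3 points.

3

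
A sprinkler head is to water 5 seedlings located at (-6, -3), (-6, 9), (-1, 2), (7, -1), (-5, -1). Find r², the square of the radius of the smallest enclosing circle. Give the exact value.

46537/676

A smallest enclosing disk is always determined by at most three of the input points on its boundary.
The minimum enclosing circle is determined by three boundary points: (-6, -3), (-6, 9), (7, -1).
Their circumcentre is (-7/26, 3) with r² = 46537/676.
The farthest remaining point (-5, -1) is at distance² 25945/676 ≤ 46537/676.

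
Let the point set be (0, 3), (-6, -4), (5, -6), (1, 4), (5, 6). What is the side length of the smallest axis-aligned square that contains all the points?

The bounding box has width 11 and height 12.
An axis-aligned square enclosing the set must have side ≥ max(width, height).
So the minimum side is max(11, 12) = 12.

12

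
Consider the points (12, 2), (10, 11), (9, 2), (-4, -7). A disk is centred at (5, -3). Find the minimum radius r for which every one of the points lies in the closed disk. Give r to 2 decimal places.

14.87

The required radius is the distance from (5, -3) to the farthest point.
Squared distances: 74, 221, 41, 97.
Maximum is 221, attained at (10, 11).
r = √221 ≈ 14.87.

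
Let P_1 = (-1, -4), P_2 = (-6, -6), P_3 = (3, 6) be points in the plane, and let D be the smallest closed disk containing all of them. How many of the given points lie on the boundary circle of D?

Side lengths²: P_1P_2² = 29, P_1P_3² = 116, P_2P_3² = 225.
Since P_2P_3² = 225 ≥ 116 + 29 = 145, the angle opposite P_2P_3 is not acute, so the smallest enclosing circle has P_2P_3 as diameter.
Centre = midpoint of P_2P_3 = (-1.5, 0), r² = 225/4 = 56.25.
The points at distance exactly r from the centre are P_2, P_3 — 2 points.

2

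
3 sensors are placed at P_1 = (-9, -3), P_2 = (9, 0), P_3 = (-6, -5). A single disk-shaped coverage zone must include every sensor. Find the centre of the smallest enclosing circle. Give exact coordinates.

Side lengths²: P_1P_2² = 333, P_1P_3² = 13, P_2P_3² = 250.
Since P_1P_2² = 333 ≥ 250 + 13 = 263, the angle opposite P_1P_2 is not acute, so the smallest enclosing circle has P_1P_2 as diameter.
Centre = midpoint of P_1P_2 = (0, -1.5), r² = 333/4 = 83.25.
Centre = (0, -1.5).

(0, -1.5)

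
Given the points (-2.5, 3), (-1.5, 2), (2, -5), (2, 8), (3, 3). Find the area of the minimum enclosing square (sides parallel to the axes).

The bounding box has width 5.5 and height 13.
An axis-aligned square enclosing the set must have side ≥ max(width, height).
So the minimum side is max(5.5, 13) = 13.
Area = 13² = 169.

169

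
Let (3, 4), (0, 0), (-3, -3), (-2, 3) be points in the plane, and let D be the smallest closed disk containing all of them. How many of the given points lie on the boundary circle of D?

The minimum enclosing circle of a finite set is fixed by two of the points (as a diameter) or three (as a circumcircle).
The farthest pair is (3, 4)–(-3, -3) with squared distance 85. The circle on this segment as diameter has centre (0, 0.5) and r² = 85/4 = 21.25.
Check (0, 0): distance² to centre = 0.25 ≤ 21.25, so it lies inside.
All remaining points lie in this disk, and no smaller disk contains both endpoints, so this is the minimum enclosing circle.
The points at distance exactly r from the centre are (3, 4), (-3, -3) — 2 points.

2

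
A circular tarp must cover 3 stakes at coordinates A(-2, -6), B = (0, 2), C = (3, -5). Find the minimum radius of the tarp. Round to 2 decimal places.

4.21

Side lengths²: AB² = 68, AC² = 26, BC² = 58.
Since AB² = 68 < 58 + 26 = 84, the triangle is acute, so the smallest enclosing circle is the circumcircle.
Circumcentre = (-3/19, -42/19), r² = 6409/361.
r = √(6409/361) ≈ 4.21.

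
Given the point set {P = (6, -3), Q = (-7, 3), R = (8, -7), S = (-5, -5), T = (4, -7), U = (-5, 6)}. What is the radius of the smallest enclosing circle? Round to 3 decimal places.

A smallest enclosing disk is always determined by at most three of the input points on its boundary.
The farthest pair is R–U with squared distance 338. The circle on this segment as diameter has centre (1.5, -0.5) and r² = 338/4 = 84.5.
Check P: distance² to centre = 26.5 ≤ 84.5, so it lies inside.
All remaining points lie in this disk, and no smaller disk contains both endpoints, so this is the minimum enclosing circle.
r = √(84.5) ≈ 9.192.

9.192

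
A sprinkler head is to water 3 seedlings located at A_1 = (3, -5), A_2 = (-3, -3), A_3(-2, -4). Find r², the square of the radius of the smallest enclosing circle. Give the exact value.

10

Side lengths²: A_1A_2² = 40, A_1A_3² = 26, A_2A_3² = 2.
Since A_1A_2² = 40 ≥ 26 + 2 = 28, the angle opposite A_1A_2 is not acute, so the smallest enclosing circle has A_1A_2 as diameter.
Centre = midpoint of A_1A_2 = (0, -4), r² = 40/4 = 10.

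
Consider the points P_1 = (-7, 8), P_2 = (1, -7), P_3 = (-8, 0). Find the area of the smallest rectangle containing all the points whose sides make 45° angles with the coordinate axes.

103.5

In coordinates u = x + y, v = x − y the rectangle is axis-aligned; the map (x,y)→(u,v) scales areas by 2.
u-values: 1, -6, -8; range = 1 − (-8) = 9.
v-values: -15, 8, -8; range = 8 − (-15) = 23.
Area = (9 × 23) / 2 = 103.5.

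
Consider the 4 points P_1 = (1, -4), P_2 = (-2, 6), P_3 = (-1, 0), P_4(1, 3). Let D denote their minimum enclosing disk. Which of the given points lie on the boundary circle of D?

The minimum enclosing circle of a finite set is fixed by two of the points (as a diameter) or three (as a circumcircle).
The farthest pair is P_1–P_2 with squared distance 109. The circle on this segment as diameter has centre (-0.5, 1) and r² = 109/4 = 27.25.
Check P_3: distance² to centre = 1.25 ≤ 27.25, so it lies inside.
All remaining points lie in this disk, and no smaller disk contains both endpoints, so this is the minimum enclosing circle.
The points at distance exactly r from the centre are P_1, P_2 — 2 points.

P_1, P_2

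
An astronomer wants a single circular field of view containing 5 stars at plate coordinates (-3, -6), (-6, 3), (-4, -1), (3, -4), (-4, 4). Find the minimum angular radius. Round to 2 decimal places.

The farthest pair is (-6, 3)–(3, -4) with squared distance 130. The circle on this segment as diameter has centre (-1.5, -0.5) and r² = 130/4 = 32.5.
Check (-3, -6): distance² to centre = 32.5 ≤ 32.5, so it lies inside.
All remaining points lie in this disk, and no smaller disk contains both endpoints, so this is the minimum enclosing circle.
r = √(32.5) ≈ 5.70.

5.70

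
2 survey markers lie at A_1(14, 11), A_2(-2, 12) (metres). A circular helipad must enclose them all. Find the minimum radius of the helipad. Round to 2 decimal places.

8.02

The smallest circle enclosing two points has them as diameter endpoints.
Centre = midpoint = (6, 11.5); r² = |A_1A_2|²/4 = 257/4 = 64.25.
r = √(64.25) ≈ 8.02.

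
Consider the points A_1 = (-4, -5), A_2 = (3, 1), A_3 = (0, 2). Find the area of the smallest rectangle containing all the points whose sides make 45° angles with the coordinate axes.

26

In coordinates u = x + y, v = x − y the rectangle is axis-aligned; the map (x,y)→(u,v) scales areas by 2.
u-values: -9, 4, 2; range = 4 − (-9) = 13.
v-values: 1, 2, -2; range = 2 − (-2) = 4.
Area = (13 × 4) / 2 = 26.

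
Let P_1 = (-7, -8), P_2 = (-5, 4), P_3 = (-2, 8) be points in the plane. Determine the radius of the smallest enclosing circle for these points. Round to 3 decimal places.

Side lengths²: P_1P_2² = 148, P_1P_3² = 281, P_2P_3² = 25.
Since P_1P_3² = 281 ≥ 148 + 25 = 173, the angle opposite P_1P_3 is not acute, so the smallest enclosing circle has P_1P_3 as diameter.
Centre = midpoint of P_1P_3 = (-4.5, 0), r² = 281/4 = 70.25.
r = √(70.25) ≈ 8.382.

8.382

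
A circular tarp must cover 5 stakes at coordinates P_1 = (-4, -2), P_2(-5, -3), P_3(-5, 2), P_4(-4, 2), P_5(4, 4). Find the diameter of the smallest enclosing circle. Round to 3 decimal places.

11.402

A smallest enclosing disk is always determined by at most three of the input points on its boundary.
The farthest pair is P_2–P_5 with squared distance 130. The circle on this segment as diameter has centre (-0.5, 0.5) and r² = 130/4 = 32.5.
Check P_1: distance² to centre = 18.5 ≤ 32.5, so it lies inside.
All remaining points lie in this disk, and no smaller disk contains both endpoints, so this is the minimum enclosing circle.
Diameter = 2r = 2√(32.5) ≈ 11.402.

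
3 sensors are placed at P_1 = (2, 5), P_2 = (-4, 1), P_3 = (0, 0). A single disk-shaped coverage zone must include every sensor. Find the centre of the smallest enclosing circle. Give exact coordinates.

Side lengths²: P_1P_2² = 52, P_1P_3² = 29, P_2P_3² = 17.
Since P_1P_2² = 52 ≥ 29 + 17 = 46, the angle opposite P_1P_2 is not acute, so the smallest enclosing circle has P_1P_2 as diameter.
Centre = midpoint of P_1P_2 = (-1, 3), r² = 52/4 = 13.
Centre = (-1, 3).

(-1, 3)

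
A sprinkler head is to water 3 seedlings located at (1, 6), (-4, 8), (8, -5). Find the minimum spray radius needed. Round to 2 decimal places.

Call the three points A, B, C in the order given.
Side lengths²: AB² = 29, AC² = 170, BC² = 313.
Since BC² = 313 ≥ 170 + 29 = 199, the angle opposite BC is not acute, so the smallest enclosing circle has BC as diameter.
Centre = midpoint of BC = (2, 1.5), r² = 313/4 = 78.25.
r = √(78.25) ≈ 8.85.

8.85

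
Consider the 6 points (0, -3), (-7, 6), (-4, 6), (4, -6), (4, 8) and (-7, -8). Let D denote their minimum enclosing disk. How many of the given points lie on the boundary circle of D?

2

By Welzl's lemma the MEC is supported by two points (diametrically opposite) or three points (on a circumcircle).
The farthest pair is (4, 8)–(-7, -8) with squared distance 377. The circle on this segment as diameter has centre (-1.5, 0) and r² = 377/4 = 94.25.
Check (0, -3): distance² to centre = 11.25 ≤ 94.25, so it lies inside.
All remaining points lie in this disk, and no smaller disk contains both endpoints, so this is the minimum enclosing circle.
The points at distance exactly r from the centre are (4, 8), (-7, -8) — 2 points.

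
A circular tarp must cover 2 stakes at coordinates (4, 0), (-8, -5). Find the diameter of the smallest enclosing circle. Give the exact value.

The smallest circle enclosing two points has them as diameter endpoints.
Centre = midpoint = (-2, -2.5); r² = |(4, 0)−(-8, -5)|²/4 = 169/4 = 42.25.
Diameter = 2r = 2√(42.25) = 13.

13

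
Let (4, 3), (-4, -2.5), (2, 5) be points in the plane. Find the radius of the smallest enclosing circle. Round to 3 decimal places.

Call the three points A, B, C in the order given.
Side lengths²: AB² = 94.25, AC² = 8, BC² = 92.25.
Since AB² = 94.25 < 92.25 + 8 = 100.25, the triangle is acute, so the smallest enclosing circle is the circumcircle.
Circumcentre = (-11/36, 25/36), r² = 15457/648.
r = √(15457/648) ≈ 4.884.

4.884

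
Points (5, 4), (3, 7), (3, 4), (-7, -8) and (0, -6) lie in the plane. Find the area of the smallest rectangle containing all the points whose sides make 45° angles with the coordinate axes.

In coordinates u = x + y, v = x − y the rectangle is axis-aligned; the map (x,y)→(u,v) scales areas by 2.
u-values: 9, 10, 7, -15, -6; range = 10 − (-15) = 25.
v-values: 1, -4, -1, 1, 6; range = 6 − (-4) = 10.
Area = (25 × 10) / 2 = 125.

125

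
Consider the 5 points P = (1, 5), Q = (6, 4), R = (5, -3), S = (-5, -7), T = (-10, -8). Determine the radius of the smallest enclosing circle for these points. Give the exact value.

The minimum enclosing circle of a finite set is fixed by two of the points (as a diameter) or three (as a circumcircle).
The farthest pair is Q–T with squared distance 400. The circle on this segment as diameter has centre (-2, -2) and r² = 400/4 = 100.
Check P: distance² to centre = 58 ≤ 100, so it lies inside.
All remaining points lie in this disk, and no smaller disk contains both endpoints, so this is the minimum enclosing circle.
r = √100 = 10.

10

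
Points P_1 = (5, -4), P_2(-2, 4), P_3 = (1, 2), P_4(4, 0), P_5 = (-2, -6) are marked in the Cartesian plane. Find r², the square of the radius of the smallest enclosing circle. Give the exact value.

5989/196

The minimum enclosing circle is determined by three boundary points: P_1, P_2, P_5.
Their circumcentre is (5/14, -1) with r² = 5989/196.
The farthest remaining point P_4 is at distance² 2797/196 ≤ 5989/196.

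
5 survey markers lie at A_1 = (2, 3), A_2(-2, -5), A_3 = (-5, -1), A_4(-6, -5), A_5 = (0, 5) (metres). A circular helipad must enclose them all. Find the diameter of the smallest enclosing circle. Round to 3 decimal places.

The farthest pair is A_4–A_5 with squared distance 136. The circle on this segment as diameter has centre (-3, 0) and r² = 136/4 = 34.
Check A_1: distance² to centre = 34 ≤ 34, so it lies inside.
All remaining points lie in this disk, and no smaller disk contains both endpoints, so this is the minimum enclosing circle.
Diameter = 2r = 2√34 ≈ 11.662.

11.662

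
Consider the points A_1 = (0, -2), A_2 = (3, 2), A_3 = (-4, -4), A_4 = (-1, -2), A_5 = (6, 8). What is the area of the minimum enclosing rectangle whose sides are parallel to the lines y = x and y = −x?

In coordinates u = x + y, v = x − y the rectangle is axis-aligned; the map (x,y)→(u,v) scales areas by 2.
u-values: -2, 5, -8, -3, 14; range = 14 − (-8) = 22.
v-values: 2, 1, 0, 1, -2; range = 2 − (-2) = 4.
Area = (22 × 4) / 2 = 44.

44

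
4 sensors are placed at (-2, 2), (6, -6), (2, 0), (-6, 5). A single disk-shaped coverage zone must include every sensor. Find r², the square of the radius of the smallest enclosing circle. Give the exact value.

The minimum enclosing circle of a finite set is fixed by two of the points (as a diameter) or three (as a circumcircle).
The farthest pair is (6, -6)–(-6, 5) with squared distance 265. The circle on this segment as diameter has centre (0, -0.5) and r² = 265/4 = 66.25.
Check (-2, 2): distance² to centre = 10.25 ≤ 66.25, so it lies inside.
All remaining points lie in this disk, and no smaller disk contains both endpoints, so this is the minimum enclosing circle.

66.25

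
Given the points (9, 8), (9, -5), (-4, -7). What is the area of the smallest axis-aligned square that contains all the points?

225

The bounding box has width 13 and height 15.
An axis-aligned square enclosing the set must have side ≥ max(width, height).
So the minimum side is max(13, 15) = 15.
Area = 15² = 225.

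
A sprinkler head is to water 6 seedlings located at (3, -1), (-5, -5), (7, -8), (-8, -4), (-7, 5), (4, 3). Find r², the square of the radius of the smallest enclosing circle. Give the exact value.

91.25

By Welzl's lemma the MEC is supported by two points (diametrically opposite) or three points (on a circumcircle).
The farthest pair is (7, -8)–(-7, 5) with squared distance 365. The circle on this segment as diameter has centre (0, -1.5) and r² = 365/4 = 91.25.
Check (3, -1): distance² to centre = 9.25 ≤ 91.25, so it lies inside.
All remaining points lie in this disk, and no smaller disk contains both endpoints, so this is the minimum enclosing circle.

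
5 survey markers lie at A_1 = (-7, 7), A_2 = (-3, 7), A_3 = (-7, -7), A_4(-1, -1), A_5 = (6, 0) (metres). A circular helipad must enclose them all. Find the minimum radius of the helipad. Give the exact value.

By Welzl's lemma the MEC is supported by two points (diametrically opposite) or three points (on a circumcircle).
The minimum enclosing circle is determined by three boundary points: A_1, A_3, A_5.
Their circumcentre is (-31/13, 0) with r² = 11881/169.
The farthest remaining point A_2 is at distance² 8345/169 ≤ 11881/169.
r = √(11881/169) = 109/13.

109/13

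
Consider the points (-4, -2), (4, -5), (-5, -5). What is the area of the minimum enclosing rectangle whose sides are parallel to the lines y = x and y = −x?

49.5

In coordinates u = x + y, v = x − y the rectangle is axis-aligned; the map (x,y)→(u,v) scales areas by 2.
u-values: -6, -1, -10; range = -1 − (-10) = 9.
v-values: -2, 9, 0; range = 9 − (-2) = 11.
Area = (9 × 11) / 2 = 49.5.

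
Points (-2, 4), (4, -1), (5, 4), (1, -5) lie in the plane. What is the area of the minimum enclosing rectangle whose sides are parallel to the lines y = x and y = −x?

In coordinates u = x + y, v = x − y the rectangle is axis-aligned; the map (x,y)→(u,v) scales areas by 2.
u-values: 2, 3, 9, -4; range = 9 − (-4) = 13.
v-values: -6, 5, 1, 6; range = 6 − (-6) = 12.
Area = (13 × 12) / 2 = 78.

78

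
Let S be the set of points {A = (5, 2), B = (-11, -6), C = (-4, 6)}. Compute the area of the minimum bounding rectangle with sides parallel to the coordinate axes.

192

x ranges over [-11, 5], width 16.
y ranges over [-6, 6], height 12.
Area = 16 × 12 = 192.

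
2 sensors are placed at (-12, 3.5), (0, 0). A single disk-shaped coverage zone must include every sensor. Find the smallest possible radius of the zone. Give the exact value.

6.25

The smallest circle enclosing two points has them as diameter endpoints.
Centre = midpoint = (-6, 1.75); r² = |(-12, 3.5)−(0, 0)|²/4 = 156.25/4 = 39.0625.
r = √(39.0625) = 6.25.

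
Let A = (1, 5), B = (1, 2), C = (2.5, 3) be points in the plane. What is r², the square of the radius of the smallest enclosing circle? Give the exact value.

Side lengths²: AB² = 9, AC² = 6.25, BC² = 3.25.
Since AB² = 9 < 6.25 + 3.25 = 9.5, the triangle is acute, so the smallest enclosing circle is the circumcircle.
Circumcentre = (13/12, 3.5), r² = 325/144.

325/144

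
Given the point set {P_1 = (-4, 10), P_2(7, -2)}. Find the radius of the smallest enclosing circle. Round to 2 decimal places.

The smallest circle enclosing two points has them as diameter endpoints.
Centre = midpoint = (1.5, 4); r² = |P_1P_2|²/4 = 265/4 = 66.25.
r = √(66.25) ≈ 8.14.

8.14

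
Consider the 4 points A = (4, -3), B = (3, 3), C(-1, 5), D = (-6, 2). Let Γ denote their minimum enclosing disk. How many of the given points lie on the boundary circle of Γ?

The farthest pair is A–D with squared distance 125. The circle on this segment as diameter has centre (-1, -0.5) and r² = 125/4 = 31.25.
Check B: distance² to centre = 28.25 ≤ 31.25, so it lies inside.
All remaining points lie in this disk, and no smaller disk contains both endpoints, so this is the minimum enclosing circle.
The points at distance exactly r from the centre are A, D — 2 points.

2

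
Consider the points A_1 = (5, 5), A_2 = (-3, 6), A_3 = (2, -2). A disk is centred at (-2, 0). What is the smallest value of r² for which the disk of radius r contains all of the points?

The required radius is the distance from (-2, 0) to the farthest point.
Squared distances: 74, 37, 20.
Maximum is 74, attained at A_1.

74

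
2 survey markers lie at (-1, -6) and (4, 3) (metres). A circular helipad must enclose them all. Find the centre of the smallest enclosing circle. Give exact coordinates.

(1.5, -1.5)

The smallest circle enclosing two points has them as diameter endpoints.
Centre = midpoint = (1.5, -1.5); r² = |(-1, -6)−(4, 3)|²/4 = 106/4 = 26.5.
Centre = (1.5, -1.5).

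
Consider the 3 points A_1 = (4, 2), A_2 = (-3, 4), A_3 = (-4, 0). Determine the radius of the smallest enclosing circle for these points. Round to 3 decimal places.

Side lengths²: A_1A_2² = 53, A_1A_3² = 68, A_2A_3² = 17.
Since A_1A_3² = 68 < 53 + 17 = 70, the triangle is acute, so the smallest enclosing circle is the circumcircle.
Circumcentre = (-1/30, 17/15), r² = 15317/900.
r = √(15317/900) ≈ 4.125.

4.125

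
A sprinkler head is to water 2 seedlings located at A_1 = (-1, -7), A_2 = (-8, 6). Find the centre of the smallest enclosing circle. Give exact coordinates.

(-4.5, -0.5)

The smallest circle enclosing two points has them as diameter endpoints.
Centre = midpoint = (-4.5, -0.5); r² = |A_1A_2|²/4 = 218/4 = 54.5.
Centre = (-4.5, -0.5).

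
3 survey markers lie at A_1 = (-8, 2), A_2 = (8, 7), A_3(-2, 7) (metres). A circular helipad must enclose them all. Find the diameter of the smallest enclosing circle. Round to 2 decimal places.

Side lengths²: A_1A_2² = 281, A_1A_3² = 61, A_2A_3² = 100.
Since A_1A_2² = 281 ≥ 100 + 61 = 161, the angle opposite A_1A_2 is not acute, so the smallest enclosing circle has A_1A_2 as diameter.
Centre = midpoint of A_1A_2 = (0, 4.5), r² = 281/4 = 70.25.
Diameter = 2r = 2√(70.25) ≈ 16.76.

16.76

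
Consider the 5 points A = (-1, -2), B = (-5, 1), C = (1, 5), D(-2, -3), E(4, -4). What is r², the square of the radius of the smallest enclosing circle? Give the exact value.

3445/121

The minimum enclosing circle is determined by three boundary points: B, C, E.
Their circumcentre is (2/11, -3/11) with r² = 3445/121.
The farthest remaining point D is at distance² 1476/121 ≤ 3445/121.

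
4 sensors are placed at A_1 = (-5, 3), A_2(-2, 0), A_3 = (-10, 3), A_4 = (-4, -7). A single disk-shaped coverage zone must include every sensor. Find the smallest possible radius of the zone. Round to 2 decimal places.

5.83

The farthest pair is A_3–A_4 with squared distance 136. The circle on this segment as diameter has centre (-7, -2) and r² = 136/4 = 34.
Check A_1: distance² to centre = 29 ≤ 34, so it lies inside.
All remaining points lie in this disk, and no smaller disk contains both endpoints, so this is the minimum enclosing circle.
r = √34 ≈ 5.83.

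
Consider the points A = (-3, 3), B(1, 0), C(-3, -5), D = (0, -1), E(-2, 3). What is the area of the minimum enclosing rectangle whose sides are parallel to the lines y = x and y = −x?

In coordinates u = x + y, v = x − y the rectangle is axis-aligned; the map (x,y)→(u,v) scales areas by 2.
u-values: 0, 1, -8, -1, 1; range = 1 − (-8) = 9.
v-values: -6, 1, 2, 1, -5; range = 2 − (-6) = 8.
Area = (9 × 8) / 2 = 36.

36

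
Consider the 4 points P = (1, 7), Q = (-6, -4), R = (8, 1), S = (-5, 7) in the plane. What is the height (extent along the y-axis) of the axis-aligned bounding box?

11

max y = 7, min y = -4, so height = 11.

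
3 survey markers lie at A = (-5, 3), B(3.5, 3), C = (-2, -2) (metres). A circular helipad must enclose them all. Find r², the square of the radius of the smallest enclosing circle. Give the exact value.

18.785

Side lengths²: AB² = 72.25, AC² = 34, BC² = 55.25.
Since AB² = 72.25 < 55.25 + 34 = 89.25, the triangle is acute, so the smallest enclosing circle is the circumcircle.
Circumcentre = (-0.75, 2.15), r² = 18.785.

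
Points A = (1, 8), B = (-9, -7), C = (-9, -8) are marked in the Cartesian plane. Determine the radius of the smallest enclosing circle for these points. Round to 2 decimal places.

Side lengths²: AB² = 325, AC² = 356, BC² = 1.
Since AC² = 356 ≥ 325 + 1 = 326, the angle opposite AC is not acute, so the smallest enclosing circle has AC as diameter.
Centre = midpoint of AC = (-4, 0), r² = 356/4 = 89.
r = √89 ≈ 9.43.

9.43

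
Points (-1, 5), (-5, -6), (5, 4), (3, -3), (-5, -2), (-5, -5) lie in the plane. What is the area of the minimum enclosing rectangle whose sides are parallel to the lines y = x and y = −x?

120

In coordinates u = x + y, v = x − y the rectangle is axis-aligned; the map (x,y)→(u,v) scales areas by 2.
u-values: 4, -11, 9, 0, -7, -10; range = 9 − (-11) = 20.
v-values: -6, 1, 1, 6, -3, 0; range = 6 − (-6) = 12.
Area = (20 × 12) / 2 = 120.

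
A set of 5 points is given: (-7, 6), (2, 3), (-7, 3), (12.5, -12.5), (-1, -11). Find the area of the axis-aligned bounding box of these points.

x ranges over [-7, 12.5], width 19.5.
y ranges over [-12.5, 6], height 18.5.
Area = 19.5 × 18.5 = 360.75.

360.75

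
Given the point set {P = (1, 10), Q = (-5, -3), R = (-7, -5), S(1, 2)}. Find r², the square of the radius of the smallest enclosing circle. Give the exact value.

72.25

A smallest enclosing disk is always determined by at most three of the input points on its boundary.
The farthest pair is P–R with squared distance 289. The circle on this segment as diameter has centre (-3, 2.5) and r² = 289/4 = 72.25.
Check Q: distance² to centre = 34.25 ≤ 72.25, so it lies inside.
All remaining points lie in this disk, and no smaller disk contains both endpoints, so this is the minimum enclosing circle.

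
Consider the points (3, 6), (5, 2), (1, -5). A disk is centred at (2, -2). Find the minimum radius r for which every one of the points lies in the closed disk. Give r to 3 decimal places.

The required radius is the distance from (2, -2) to the farthest point.
Squared distances: 65, 25, 10.
Maximum is 65, attained at (3, 6).
r = √65 ≈ 8.062.

8.062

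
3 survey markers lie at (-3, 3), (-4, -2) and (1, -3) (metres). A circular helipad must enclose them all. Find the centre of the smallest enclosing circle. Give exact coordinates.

(-1, 0)

Call the three points A, B, C in the order given.
Side lengths²: AB² = 26, AC² = 52, BC² = 26.
Since AC² = 52 ≥ 26 + 26 = 52, the angle opposite AC is not acute, so the smallest enclosing circle has AC as diameter.
Centre = midpoint of AC = (-1, 0), r² = 52/4 = 13.
Centre = (-1, 0).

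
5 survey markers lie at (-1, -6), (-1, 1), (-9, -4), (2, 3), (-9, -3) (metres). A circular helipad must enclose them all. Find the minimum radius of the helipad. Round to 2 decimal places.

The farthest pair is (-9, -4)–(2, 3) with squared distance 170. The circle on this segment as diameter has centre (-3.5, -0.5) and r² = 170/4 = 42.5.
Check (-1, -6): distance² to centre = 36.5 ≤ 42.5, so it lies inside.
All remaining points lie in this disk, and no smaller disk contains both endpoints, so this is the minimum enclosing circle.
r = √(42.5) ≈ 6.52.

6.52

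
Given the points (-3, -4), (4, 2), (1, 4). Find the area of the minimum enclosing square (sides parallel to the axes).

The bounding box has width 7 and height 8.
An axis-aligned square enclosing the set must have side ≥ max(width, height).
So the minimum side is max(7, 8) = 8.
Area = 8² = 64.

64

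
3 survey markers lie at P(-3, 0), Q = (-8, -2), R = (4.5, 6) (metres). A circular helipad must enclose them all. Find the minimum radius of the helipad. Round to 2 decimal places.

7.42

Side lengths²: PQ² = 29, PR² = 92.25, QR² = 220.25.
Since QR² = 220.25 ≥ 92.25 + 29 = 121.25, the angle opposite QR is not acute, so the smallest enclosing circle has QR as diameter.
Centre = midpoint of QR = (-1.75, 2), r² = 220.25/4 = 55.0625.
r = √(55.0625) ≈ 7.42.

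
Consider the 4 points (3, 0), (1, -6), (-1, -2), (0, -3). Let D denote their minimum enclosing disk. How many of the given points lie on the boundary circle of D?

A smallest enclosing disk is always determined by at most three of the input points on its boundary.
The farthest pair is (3, 0)–(1, -6) with squared distance 40. The circle on this segment as diameter has centre (2, -3) and r² = 40/4 = 10.
Check (-1, -2): distance² to centre = 10 ≤ 10, so it lies inside.
All remaining points lie in this disk, and no smaller disk contains both endpoints, so this is the minimum enclosing circle.
The points at distance exactly r from the centre are (3, 0), (1, -6), (-1, -2) — 3 points.

3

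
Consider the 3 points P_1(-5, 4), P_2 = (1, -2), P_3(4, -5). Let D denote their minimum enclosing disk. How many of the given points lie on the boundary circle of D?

2

Side lengths²: P_1P_2² = 72, P_1P_3² = 162, P_2P_3² = 18.
Since P_1P_3² = 162 ≥ 72 + 18 = 90, the angle opposite P_1P_3 is not acute, so the smallest enclosing circle has P_1P_3 as diameter.
Centre = midpoint of P_1P_3 = (-0.5, -0.5), r² = 162/4 = 40.5.
The points at distance exactly r from the centre are P_1, P_3 — 2 points.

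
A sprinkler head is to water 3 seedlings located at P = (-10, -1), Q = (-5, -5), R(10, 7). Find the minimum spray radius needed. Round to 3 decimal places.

Side lengths²: PQ² = 41, PR² = 464, QR² = 369.
Since PR² = 464 ≥ 369 + 41 = 410, the angle opposite PR is not acute, so the smallest enclosing circle has PR as diameter.
Centre = midpoint of PR = (0, 3), r² = 464/4 = 116.
r = √116 ≈ 10.770.

10.770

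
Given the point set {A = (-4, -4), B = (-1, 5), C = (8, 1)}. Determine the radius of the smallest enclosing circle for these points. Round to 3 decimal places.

6.530

Side lengths²: AB² = 90, AC² = 169, BC² = 97.
Since AC² = 169 < 97 + 90 = 187, the triangle is acute, so the smallest enclosing circle is the circumcircle.
Circumcentre = (109/62, -57/62), r² = 81965/1922.
r = √(81965/1922) ≈ 6.530.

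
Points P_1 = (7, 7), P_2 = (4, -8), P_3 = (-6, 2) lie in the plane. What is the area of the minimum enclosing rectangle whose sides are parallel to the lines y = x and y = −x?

In coordinates u = x + y, v = x − y the rectangle is axis-aligned; the map (x,y)→(u,v) scales areas by 2.
u-values: 14, -4, -4; range = 14 − (-4) = 18.
v-values: 0, 12, -8; range = 12 − (-8) = 20.
Area = (18 × 20) / 2 = 180.

180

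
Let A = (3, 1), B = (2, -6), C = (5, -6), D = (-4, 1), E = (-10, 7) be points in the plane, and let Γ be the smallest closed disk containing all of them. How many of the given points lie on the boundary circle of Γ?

2

The farthest pair is C–E with squared distance 394. The circle on this segment as diameter has centre (-2.5, 0.5) and r² = 394/4 = 98.5.
Check A: distance² to centre = 30.5 ≤ 98.5, so it lies inside.
All remaining points lie in this disk, and no smaller disk contains both endpoints, so this is the minimum enclosing circle.
The points at distance exactly r from the centre are C, E — 2 points.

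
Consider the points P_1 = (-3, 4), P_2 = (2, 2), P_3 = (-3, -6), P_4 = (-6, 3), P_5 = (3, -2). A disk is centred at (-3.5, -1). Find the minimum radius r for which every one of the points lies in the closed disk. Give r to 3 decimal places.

6.576

The required radius is the distance from (-3.5, -1) to the farthest point.
Squared distances: 25.25, 39.25, 25.25, 22.25, 43.25.
Maximum is 43.25, attained at P_5.
r = √(43.25) ≈ 6.576.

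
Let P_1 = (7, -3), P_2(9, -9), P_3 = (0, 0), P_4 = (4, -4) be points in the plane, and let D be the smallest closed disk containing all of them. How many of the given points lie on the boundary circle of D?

By Welzl's lemma the MEC is supported by two points (diametrically opposite) or three points (on a circumcircle).
The farthest pair is P_2–P_3 with squared distance 162. The circle on this segment as diameter has centre (4.5, -4.5) and r² = 162/4 = 40.5.
Check P_1: distance² to centre = 8.5 ≤ 40.5, so it lies inside.
All remaining points lie in this disk, and no smaller disk contains both endpoints, so this is the minimum enclosing circle.
The points at distance exactly r from the centre are P_2, P_3 — 2 points.

2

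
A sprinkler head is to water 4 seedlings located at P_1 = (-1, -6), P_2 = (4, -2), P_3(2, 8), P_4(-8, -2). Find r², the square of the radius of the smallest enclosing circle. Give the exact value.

13325/242

The minimum enclosing circle is determined by three boundary points: P_1, P_3, P_4.
Their circumcentre is (-31/22, 31/22) with r² = 13325/242.
The farthest remaining point P_2 is at distance² 9893/242 ≤ 13325/242.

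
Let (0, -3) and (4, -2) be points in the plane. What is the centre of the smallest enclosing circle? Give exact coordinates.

(2, -2.5)

The smallest circle enclosing two points has them as diameter endpoints.
Centre = midpoint = (2, -2.5); r² = |(0, -3)−(4, -2)|²/4 = 17/4 = 4.25.
Centre = (2, -2.5).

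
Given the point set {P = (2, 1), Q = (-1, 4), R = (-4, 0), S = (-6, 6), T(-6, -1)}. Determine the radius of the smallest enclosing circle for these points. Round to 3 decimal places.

The minimum enclosing circle is determined by three boundary points: P, S, T.
Their circumcentre is (-2.625, 2.5) with r² = 23.640625.
The farthest remaining point R is at distance² 8.140625 ≤ 23.640625.
r = √(23.640625) ≈ 4.862.

4.862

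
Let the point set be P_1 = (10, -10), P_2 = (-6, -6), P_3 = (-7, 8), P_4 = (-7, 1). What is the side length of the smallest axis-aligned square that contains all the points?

The bounding box has width 17 and height 18.
An axis-aligned square enclosing the set must have side ≥ max(width, height).
So the minimum side is max(17, 18) = 18.

18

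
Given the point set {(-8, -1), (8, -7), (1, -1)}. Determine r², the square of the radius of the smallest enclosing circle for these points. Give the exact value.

Call the three points A, B, C in the order given.
Side lengths²: AB² = 292, AC² = 81, BC² = 85.
Since AB² = 292 ≥ 85 + 81 = 166, the angle opposite AB is not acute, so the smallest enclosing circle has AB as diameter.
Centre = midpoint of AB = (0, -4), r² = 292/4 = 73.

73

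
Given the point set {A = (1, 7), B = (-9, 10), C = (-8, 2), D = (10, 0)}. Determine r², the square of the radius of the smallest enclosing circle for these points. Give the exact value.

The farthest pair is B–D with squared distance 461. The circle on this segment as diameter has centre (0.5, 5) and r² = 461/4 = 115.25.
Check A: distance² to centre = 4.25 ≤ 115.25, so it lies inside.
All remaining points lie in this disk, and no smaller disk contains both endpoints, so this is the minimum enclosing circle.

115.25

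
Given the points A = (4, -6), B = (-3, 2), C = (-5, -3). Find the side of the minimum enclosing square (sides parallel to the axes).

The bounding box has width 9 and height 8.
An axis-aligned square enclosing the set must have side ≥ max(width, height).
So the minimum side is max(9, 8) = 9.

9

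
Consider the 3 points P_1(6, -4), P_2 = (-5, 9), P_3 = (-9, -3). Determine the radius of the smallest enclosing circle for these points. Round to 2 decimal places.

8.80

Side lengths²: P_1P_2² = 290, P_1P_3² = 226, P_2P_3² = 160.
Since P_1P_2² = 290 < 226 + 160 = 386, the triangle is acute, so the smallest enclosing circle is the circumcircle.
Circumcentre = (-55/46, 49/46), r² = 81925/1058.
r = √(81925/1058) ≈ 8.80.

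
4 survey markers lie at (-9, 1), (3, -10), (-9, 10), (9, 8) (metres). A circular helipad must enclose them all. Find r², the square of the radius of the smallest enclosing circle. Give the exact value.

6970/49

By Welzl's lemma the MEC is supported by two points (diametrically opposite) or three points (on a circumcircle).
The minimum enclosing circle is determined by three boundary points: (3, -10), (-9, 10), (9, 8).
Their circumcentre is (-6/7, 9/7) with r² = 6970/49.
The farthest remaining point (-9, 1) is at distance² 3253/49 ≤ 6970/49.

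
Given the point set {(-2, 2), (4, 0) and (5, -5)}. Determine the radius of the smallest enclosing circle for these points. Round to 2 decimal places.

Call the three points A, B, C in the order given.
Side lengths²: AB² = 40, AC² = 98, BC² = 26.
Since AC² = 98 ≥ 40 + 26 = 66, the angle opposite AC is not acute, so the smallest enclosing circle has AC as diameter.
Centre = midpoint of AC = (1.5, -1.5), r² = 98/4 = 24.5.
r = √(24.5) ≈ 4.95.

4.95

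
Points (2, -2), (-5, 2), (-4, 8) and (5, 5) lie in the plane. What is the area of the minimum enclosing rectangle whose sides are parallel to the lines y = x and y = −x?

In coordinates u = x + y, v = x − y the rectangle is axis-aligned; the map (x,y)→(u,v) scales areas by 2.
u-values: 0, -3, 4, 10; range = 10 − (-3) = 13.
v-values: 4, -7, -12, 0; range = 4 − (-12) = 16.
Area = (13 × 16) / 2 = 104.

104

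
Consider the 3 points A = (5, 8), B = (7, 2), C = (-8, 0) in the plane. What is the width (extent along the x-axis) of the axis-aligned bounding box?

15

max x = 7, min x = -8, so width = 15.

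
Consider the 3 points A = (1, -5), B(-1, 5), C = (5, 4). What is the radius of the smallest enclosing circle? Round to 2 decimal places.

5.27

Side lengths²: AB² = 104, AC² = 97, BC² = 37.
Since AB² = 104 < 97 + 37 = 134, the triangle is acute, so the smallest enclosing circle is the circumcircle.
Circumcentre = (75/58, 15/58), r² = 46657/1682.
r = √(46657/1682) ≈ 5.27.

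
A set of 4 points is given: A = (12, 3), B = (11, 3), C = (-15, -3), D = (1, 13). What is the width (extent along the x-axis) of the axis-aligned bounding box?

max x = 12, min x = -15, so width = 27.

27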